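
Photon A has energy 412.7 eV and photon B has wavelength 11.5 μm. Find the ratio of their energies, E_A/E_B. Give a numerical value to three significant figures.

3830

E_A = 6.612 × 10^-17 J (from energy = 412.7 eV, via E given directly).
E_B = 1.727 × 10^-20 J (from wavelength = 11.5 μm, via E = hc/λ).
Ratio = 6.612 × 10^-17 / 1.727 × 10^-20 = 3830.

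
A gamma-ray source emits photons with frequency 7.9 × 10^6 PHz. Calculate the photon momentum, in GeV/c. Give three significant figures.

(h = 6.62607015 × 10^-34 J·s, c = 2.99792458 × 10^8 m/s, 1 eV = 1.602176634 × 10^-19 J.)
In SI units: f = 7.9 × 10^6 PHz = 7.9 × 10^21 Hz.
The photon relation is p = hf/c, giving p = 1.746 × 10^-20 kg·m/s.
Converting to GeV/c: p = 0.03267 GeV/c ≈ 0.0327 GeV/c.

0.0327 GeV/c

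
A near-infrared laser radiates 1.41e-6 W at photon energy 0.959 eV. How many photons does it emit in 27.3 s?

2.51e14 photons

Total energy: E_total = P·t = 1.41e-6 × 27.3 = 3.849e-5 J.
Per-photon energy: E = 1.536e-19 J.
N = E_total / E_photon = 2.51e14.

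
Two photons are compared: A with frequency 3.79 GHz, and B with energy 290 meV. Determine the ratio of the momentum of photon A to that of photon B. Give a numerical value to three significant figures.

p_A = 8.377e-33 kg·m/s (from frequency = 3.79 GHz, via p = hf/c).
p_B = 1.550e-28 kg·m/s (from energy = 290 meV, via p = E/c).
Ratio = 8.377e-33 / 1.550e-28 = 5.40e-5.

5.40e-5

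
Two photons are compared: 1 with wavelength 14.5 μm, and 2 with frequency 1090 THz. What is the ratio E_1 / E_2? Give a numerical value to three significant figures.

E_1 = 1.370·10^-20 J (from wavelength = 14.5 μm, via E = hc/λ).
E_2 = 7.222·10^-19 J (from frequency = 1090 THz, via E = hf).
Ratio = 1.370·10^-20 / 7.222·10^-19 = 0.0190.

0.0190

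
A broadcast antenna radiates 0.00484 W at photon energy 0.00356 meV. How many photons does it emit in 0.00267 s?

2.27e19 photons

Total energy: E_total = P·t = 0.00484 × 0.00267 = 1.292e-5 J.
Per-photon energy: E = 5.704e-25 J.
N = E_total / E_photon = 2.27e19.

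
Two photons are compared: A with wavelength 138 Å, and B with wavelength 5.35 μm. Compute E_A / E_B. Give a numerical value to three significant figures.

388

E_A = 1.439e-17 J (from wavelength = 138 Å, via E = hc/λ).
E_B = 3.713e-20 J (from wavelength = 5.35 μm, via E = hc/λ).
Ratio = 1.439e-17 / 3.713e-20 = 388.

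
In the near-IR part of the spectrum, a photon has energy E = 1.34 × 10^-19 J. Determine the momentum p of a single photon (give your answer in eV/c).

Use c = 2.99792458 × 10^8 m/s, 1 eV = 1.602176634 × 10^-19 J.
For a photon p = E/c, so p = 4.470 × 10^-28 kg·m/s.
Converting to eV/c: p = 0.8364 eV/c ≈ 0.836 eV/c.

0.836 eV/c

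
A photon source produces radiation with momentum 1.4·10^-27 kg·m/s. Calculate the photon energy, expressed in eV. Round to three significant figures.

2.62 eV

For a photon E = pc, so E = 4.197·10^-19 J.
Converting to eV: E = 2.620 eV ≈ 2.62 eV.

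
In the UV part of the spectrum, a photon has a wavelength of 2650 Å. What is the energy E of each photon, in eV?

4.68 eV

(h = 6.62607015 × 10^-34 J·s, c = 2.99792458 × 10^8 m/s, 1 eV = 1.602176634 × 10^-19 J.)
First convert: λ = 2650 Å = 2.65 × 10^-7 m.
For a photon E = hc/λ, so E = 7.496 × 10^-19 J.
Converting to eV: E = 4.679 eV ≈ 4.68 eV.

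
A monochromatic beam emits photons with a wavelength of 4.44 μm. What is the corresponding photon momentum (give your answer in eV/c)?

Use h = 6.62607015 × 10^-34 J·s, c = 2.99792458 × 10^8 m/s, 1 eV = 1.602176634 × 10^-19 J.
First convert: λ = 4.44 μm = 4.44 × 10^-6 m.
Since p = h/λ for a photon, p = 1.492 × 10^-28 kg·m/s.
Converting to eV/c: p = 0.2792 eV/c ≈ 0.279 eV/c.

0.279 eV/c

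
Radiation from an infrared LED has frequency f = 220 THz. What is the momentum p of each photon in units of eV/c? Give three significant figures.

0.910 eV/c

In SI units: f = 220 THz = 2.2e14 Hz.
Since p = hf/c for a photon, p = 4.862e-28 kg·m/s.
Converting to eV/c: p = 0.9098 eV/c ≈ 0.910 eV/c.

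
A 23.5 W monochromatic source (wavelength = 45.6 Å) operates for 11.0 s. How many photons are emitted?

5.93 × 10^18 photons

Total energy: E_total = P·t = 23.5 × 11.0 = 258.5 J.
Per-photon energy: E = 4.356 × 10^-17 J.
N = E_total / E_photon = 5.93 × 10^18.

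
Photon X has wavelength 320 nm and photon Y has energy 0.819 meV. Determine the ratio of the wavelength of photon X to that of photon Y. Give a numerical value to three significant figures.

2.11 × 10^-4

λ_X = 3.200 × 10^-7 m (from wavelength = 320 nm, via λ given directly).
λ_Y = 0.001514 m (from energy = 0.819 meV, via λ = hc/E).
Ratio = 3.200 × 10^-7 / 0.001514 = 2.11 × 10^-4.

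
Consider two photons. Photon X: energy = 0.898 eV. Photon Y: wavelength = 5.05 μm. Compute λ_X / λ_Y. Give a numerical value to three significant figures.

0.273

λ_X = 1.381·10^-6 m (from energy = 0.898 eV, via λ = hc/E).
λ_Y = 5.050·10^-6 m (from wavelength = 5.05 μm, via λ given directly).
Ratio = 1.381·10^-6 / 5.050·10^-6 = 0.273.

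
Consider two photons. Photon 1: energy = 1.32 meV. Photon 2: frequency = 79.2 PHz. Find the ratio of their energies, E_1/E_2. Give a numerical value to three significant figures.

4.03·10^-6

E_1 = 2.115·10^-22 J (from energy = 1.32 meV, via E given directly).
E_2 = 5.248·10^-17 J (from frequency = 79.2 PHz, via E = hf).
Ratio = 2.115·10^-22 / 5.248·10^-17 = 4.03·10^-6.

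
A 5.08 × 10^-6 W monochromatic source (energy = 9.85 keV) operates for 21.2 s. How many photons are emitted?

6.82 × 10^10 photons

Total energy: E_total = P·t = 5.08 × 10^-6 × 21.2 = 1.077 × 10^-4 J.
Per-photon energy: E = 1.578 × 10^-15 J.
N = E_total / E_photon = 6.82 × 10^10.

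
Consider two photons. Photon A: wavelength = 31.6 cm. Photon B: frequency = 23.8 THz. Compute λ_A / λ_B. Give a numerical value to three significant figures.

λ_A = 0.3160 m (from wavelength = 31.6 cm, via λ given directly).
λ_B = 1.260 × 10^-5 m (from frequency = 23.8 THz, via λ = c/f).
Ratio = 0.3160 / 1.260 × 10^-5 = 2.51 × 10^4.

2.51 × 10^4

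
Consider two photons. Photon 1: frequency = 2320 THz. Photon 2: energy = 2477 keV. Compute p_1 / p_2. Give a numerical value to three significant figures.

3.87e-6

p_1 = 5.128e-27 kg·m/s (from frequency = 2320 THz, via p = hf/c).
p_2 = 1.324e-21 kg·m/s (from energy = 2477 keV, via p = E/c).
Ratio = 5.128e-27 / 1.324e-21 = 3.87e-6.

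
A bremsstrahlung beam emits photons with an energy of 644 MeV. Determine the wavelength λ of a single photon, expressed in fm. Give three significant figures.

1.93 fm

(h = 6.62607015e-34 J·s, c = 2.99792458e8 m/s, 1 eV = 1.602176634e-19 J.)
Convert to SI: E = 644 MeV = 1.0318e-10 J.
For a photon λ = hc/E, so λ = 1.925e-15 m.
Converting to fm: λ = 1.925 fm ≈ 1.93 fm.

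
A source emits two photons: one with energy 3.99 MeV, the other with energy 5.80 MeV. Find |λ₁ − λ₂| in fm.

Using λ = hc/E: λ₁ = 3.107·10^-13 m, λ₂ = 2.138·10^-13 m.
|Δλ| = |3.107·10^-13 − 2.138·10^-13| = 9.70·10^-14 m = 97.0 fm.

97.0 fm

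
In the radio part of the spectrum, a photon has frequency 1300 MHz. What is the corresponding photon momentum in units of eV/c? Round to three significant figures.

Take h = 6.62607015e-34 J·s, c = 2.99792458e8 m/s, 1 eV = 1.602176634e-19 J.
Convert to SI: f = 1300 MHz = 1.3e9 Hz.
The photon relation is p = hf/c, giving p = 2.873e-33 kg·m/s.
Converting to eV/c: p = 5.376e-6 eV/c ≈ 5.38e-6 eV/c.

5.38e-6 eV/c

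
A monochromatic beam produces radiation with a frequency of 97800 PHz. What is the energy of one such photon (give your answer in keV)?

404 keV

Take h = 6.62607015e-34 J·s, 1 eV = 1.602176634e-19 J.
In SI units: f = 97800 PHz = 9.78e19 Hz.
The photon relation is E = hf, giving E = 6.480e-14 J.
Converting to keV: E = 404.5 keV ≈ 404 keV.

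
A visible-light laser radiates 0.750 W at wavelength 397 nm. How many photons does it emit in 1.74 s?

Total energy: E_total = P·t = 0.750 × 1.74 = 1.305 J.
Per-photon energy: E = 5.004 × 10^-19 J.
N = E_total / E_photon = 2.61 × 10^18.

2.61 × 10^18 photons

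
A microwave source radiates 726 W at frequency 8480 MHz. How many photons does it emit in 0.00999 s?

Total energy: E_total = P·t = 726 × 0.00999 = 7.253 J.
Per-photon energy: E = 5.619 × 10^-24 J.
N = E_total / E_photon = 1.29 × 10^24.

1.29 × 10^24 photons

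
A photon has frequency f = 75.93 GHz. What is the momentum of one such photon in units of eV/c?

First convert: f = 75.93 GHz = 7.593e10 Hz.
The photon relation is p = hf/c, giving p = 1.678e-31 kg·m/s.
Converting to eV/c: p = 3.140e-4 eV/c ≈ 3.14e-4 eV/c.

3.14e-4 eV/c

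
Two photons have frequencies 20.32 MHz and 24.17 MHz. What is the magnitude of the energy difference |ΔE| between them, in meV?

1.59 × 10^-5 meV

Using E = hf: E₁ = 1.3464 × 10^-26 J, E₂ = 1.6015 × 10^-26 J.
|ΔE| = |1.3464 × 10^-26 − 1.6015 × 10^-26| = 2.55 × 10^-27 J = 1.59 × 10^-5 meV.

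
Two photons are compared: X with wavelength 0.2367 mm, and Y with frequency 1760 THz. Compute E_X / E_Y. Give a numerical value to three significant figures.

7.20 × 10^-4

E_X = 8.392 × 10^-22 J (from wavelength = 0.2367 mm, via E = hc/λ).
E_Y = 1.166 × 10^-18 J (from frequency = 1760 THz, via E = hf).
Ratio = 8.392 × 10^-22 / 1.166 × 10^-18 = 7.20 × 10^-4.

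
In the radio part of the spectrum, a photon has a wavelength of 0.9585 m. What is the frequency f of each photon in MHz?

The photon relation is f = c/λ, giving f = 3.128e8 Hz.
Converting to MHz: f = 312.8 MHz ≈ 313 MHz.

313 MHz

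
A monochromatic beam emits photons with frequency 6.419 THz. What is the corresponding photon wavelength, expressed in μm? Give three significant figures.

46.7 μm

Take c = 2.99792458 × 10^8 m/s.
First convert: f = 6.419 THz = 6.419 × 10^12 Hz.
Since λ = c/f for a photon, λ = 4.670 × 10^-5 m.
Converting to μm: λ = 46.70 μm ≈ 46.7 μm.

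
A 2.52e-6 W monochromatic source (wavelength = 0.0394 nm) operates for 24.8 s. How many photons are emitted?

1.24e10 photons

Total energy: E_total = P·t = 2.52e-6 × 24.8 = 6.250e-5 J.
Per-photon energy: E = 5.042e-15 J.
N = E_total / E_photon = 1.24e10.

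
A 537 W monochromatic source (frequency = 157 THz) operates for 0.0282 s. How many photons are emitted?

1.46e20 photons

Total energy: E_total = P·t = 537 × 0.0282 = 15.14 J.
Per-photon energy: E = 1.040e-19 J.
N = E_total / E_photon = 1.46e20.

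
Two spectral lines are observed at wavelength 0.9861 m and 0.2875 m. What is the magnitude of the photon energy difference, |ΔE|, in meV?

Using E = hc/λ: E₁ = 2.0144 × 10^-25 J, E₂ = 6.9094 × 10^-25 J.
|ΔE| = |2.0144 × 10^-25 − 6.9094 × 10^-25| = 4.89 × 10^-25 J = 3.06 × 10^-3 meV.

3.06 × 10^-3 meV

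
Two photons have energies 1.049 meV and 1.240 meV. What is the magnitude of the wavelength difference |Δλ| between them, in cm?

Using λ = hc/E: λ₁ = 0.0011819 m, λ₂ = 9.9987·10^-4 m.
|Δλ| = |0.0011819 − 9.9987·10^-4| = 1.82·10^-4 m = 0.0182 cm.

0.0182 cm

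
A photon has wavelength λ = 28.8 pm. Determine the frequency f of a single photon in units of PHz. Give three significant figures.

1.04·10^4 PHz

Convert to SI: λ = 28.8 pm = 2.88·10^-11 m.
Since f = c/λ for a photon, f = 1.041·10^19 Hz.
Converting to PHz: f = 10410 PHz ≈ 1.04·10^4 PHz.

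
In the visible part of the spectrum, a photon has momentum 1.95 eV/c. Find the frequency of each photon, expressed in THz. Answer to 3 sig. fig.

First convert: p = 1.95 eV/c = 1.0421e-27 kg·m/s.
The photon relation is f = pc/h, giving f = 4.715e14 Hz.
Converting to THz: f = 471.5 THz ≈ 472 THz.

472 THz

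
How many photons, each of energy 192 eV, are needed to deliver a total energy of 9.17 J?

2.98 × 10^17 photons

Per-photon energy: E = 3.076 × 10^-17 J (from energy = 192 eV).
N = E_total / E_photon = 9.17 J / 3.076 × 10^-17 J = 2.98 × 10^17.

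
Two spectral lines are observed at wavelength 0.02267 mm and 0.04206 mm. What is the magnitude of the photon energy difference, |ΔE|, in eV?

Using E = hc/λ: E₁ = 8.7624e-21 J, E₂ = 4.7229e-21 J.
|ΔE| = |8.7624e-21 − 4.7229e-21| = 4.04e-21 J = 0.0252 eV.

0.0252 eV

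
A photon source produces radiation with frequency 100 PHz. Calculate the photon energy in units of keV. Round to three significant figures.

0.414 keV

Take h = 6.62607015 × 10^-34 J·s, 1 eV = 1.602176634 × 10^-19 J.
First convert: f = 100 PHz = 1.0 × 10^17 Hz.
For a photon E = hf, so E = 6.626 × 10^-17 J.
Converting to keV: E = 0.4136 keV ≈ 0.414 keV.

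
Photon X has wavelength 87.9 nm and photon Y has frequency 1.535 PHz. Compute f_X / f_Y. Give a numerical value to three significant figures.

f_X = 3.411e15 Hz (from wavelength = 87.9 nm, via f = c/λ).
f_Y = 1.535e15 Hz (from frequency = 1.535 PHz, via f given directly).
Ratio = 3.411e15 / 1.535e15 = 2.22.

2.22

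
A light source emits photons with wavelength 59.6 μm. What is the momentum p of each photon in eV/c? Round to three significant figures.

(h = 6.62607015e-34 J·s, c = 2.99792458e8 m/s, 1 eV = 1.602176634e-19 J.)
In SI units: λ = 59.6 μm = 5.96e-5 m.
Apply p = h/λ: p = 1.112e-29 kg·m/s.
Converting to eV/c: p = 0.02080 eV/c ≈ 0.0208 eV/c.

0.0208 eV/c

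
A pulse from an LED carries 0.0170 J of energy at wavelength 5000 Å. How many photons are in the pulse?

Per-photon energy: E = 3.973e-19 J (from wavelength = 5000 Å).
N = E_total / E_photon = 0.0170 J / 3.973e-19 J = 4.28e16.

4.28e16 photons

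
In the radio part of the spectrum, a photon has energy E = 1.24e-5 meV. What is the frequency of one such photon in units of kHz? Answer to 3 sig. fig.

3000 kHz

Take h = 6.62607015e-34 J·s, 1 eV = 1.602176634e-19 J.
First convert: E = 1.24e-5 meV = 1.9867e-27 J.
Since f = E/h for a photon, f = 2.998e6 Hz.
Converting to kHz: f = 2998 kHz ≈ 3000 kHz.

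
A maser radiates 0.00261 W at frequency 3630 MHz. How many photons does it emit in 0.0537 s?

Total energy: E_total = P·t = 0.00261 × 0.0537 = 1.402·10^-4 J.
Per-photon energy: E = 2.405·10^-24 J.
N = E_total / E_photon = 5.83·10^19.

5.83·10^19 photons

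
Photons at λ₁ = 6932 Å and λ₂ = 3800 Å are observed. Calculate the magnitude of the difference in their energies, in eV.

Using E = hc/λ: E₁ = 2.8656e-19 J, E₂ = 5.2275e-19 J.
|ΔE| = |2.8656e-19 − 5.2275e-19| = 2.36e-19 J = 1.47 eV.

1.47 eV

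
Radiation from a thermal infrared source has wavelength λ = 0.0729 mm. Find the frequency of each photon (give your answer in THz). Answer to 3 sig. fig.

4.11 THz

(c = 2.99792458·10^8 m/s.)
In SI units: λ = 0.0729 mm = 7.29·10^-5 m.
For a photon f = c/λ, so f = 4.112·10^12 Hz.
Converting to THz: f = 4.112 THz ≈ 4.11 THz.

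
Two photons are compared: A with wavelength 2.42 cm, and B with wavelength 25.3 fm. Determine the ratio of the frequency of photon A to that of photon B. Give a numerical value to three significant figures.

f_A = 1.239 × 10^10 Hz (from wavelength = 2.42 cm, via f = c/λ).
f_B = 1.185 × 10^22 Hz (from wavelength = 25.3 fm, via f = c/λ).
Ratio = 1.239 × 10^10 / 1.185 × 10^22 = 1.05 × 10^-12.

1.05 × 10^-12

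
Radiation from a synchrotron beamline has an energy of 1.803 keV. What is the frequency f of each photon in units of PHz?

436 PHz

(h = 6.62607015 × 10^-34 J·s, 1 eV = 1.602176634 × 10^-19 J.)
Convert to SI: E = 1.803 keV = 2.8887 × 10^-16 J.
Since f = E/h for a photon, f = 4.360 × 10^17 Hz.
Converting to PHz: f = 436.0 PHz ≈ 436 PHz.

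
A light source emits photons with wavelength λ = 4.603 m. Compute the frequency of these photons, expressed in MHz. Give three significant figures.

65.1 MHz

Take c = 2.99792458 × 10^8 m/s.
The photon relation is f = c/λ, giving f = 6.513 × 10^7 Hz.
Converting to MHz: f = 65.13 MHz ≈ 65.1 MHz.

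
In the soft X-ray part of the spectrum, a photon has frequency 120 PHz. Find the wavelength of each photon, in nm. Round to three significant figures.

Take c = 2.99792458 × 10^8 m/s.
First convert: f = 120 PHz = 1.2 × 10^17 Hz.
Apply λ = c/f: λ = 2.498 × 10^-9 m.
Converting to nm: λ = 2.498 nm ≈ 2.50 nm.

2.50 nm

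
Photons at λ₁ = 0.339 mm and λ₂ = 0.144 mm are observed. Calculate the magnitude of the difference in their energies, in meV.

4.95 meV

Using E = hc/λ: E₁ = 5.860 × 10^-22 J, E₂ = 1.379 × 10^-21 J.
|ΔE| = |5.860 × 10^-22 − 1.379 × 10^-21| = 7.94 × 10^-22 J = 4.95 meV.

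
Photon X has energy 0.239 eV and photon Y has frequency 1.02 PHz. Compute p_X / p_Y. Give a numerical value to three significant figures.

0.0567

p_X = 1.277·10^-28 kg·m/s (from energy = 0.239 eV, via p = E/c).
p_Y = 2.254·10^-27 kg·m/s (from frequency = 1.02 PHz, via p = hf/c).
Ratio = 1.277·10^-28 / 2.254·10^-27 = 0.0567.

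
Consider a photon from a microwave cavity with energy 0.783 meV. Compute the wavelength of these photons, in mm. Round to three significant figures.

1.58 mm

Use h = 6.62607015e-34 J·s, c = 2.99792458e8 m/s, 1 eV = 1.602176634e-19 J.
First convert: E = 0.783 meV = 1.2545e-22 J.
The photon relation is λ = hc/E, giving λ = 0.001583 m.
Converting to mm: λ = 1.583 mm ≈ 1.58 mm.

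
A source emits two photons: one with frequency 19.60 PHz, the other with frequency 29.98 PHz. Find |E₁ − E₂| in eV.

Using E = hf: E₁ = 1.2987e-17 J, E₂ = 1.9865e-17 J.
|ΔE| = |1.2987e-17 − 1.9865e-17| = 6.88e-18 J = 42.9 eV.

42.9 eV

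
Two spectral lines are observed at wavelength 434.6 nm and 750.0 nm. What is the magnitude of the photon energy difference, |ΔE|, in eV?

1.20 eV

Using E = hc/λ: E₁ = 4.5707·10^-19 J, E₂ = 2.6486·10^-19 J.
|ΔE| = |4.5707·10^-19 − 2.6486·10^-19| = 1.92·10^-19 J = 1.20 eV.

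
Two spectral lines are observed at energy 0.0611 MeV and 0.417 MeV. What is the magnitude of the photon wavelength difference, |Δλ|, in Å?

Using λ = hc/E: λ₁ = 2.029·10^-11 m, λ₂ = 2.973·10^-12 m.
|Δλ| = |2.029·10^-11 − 2.973·10^-12| = 1.73·10^-11 m = 0.173 Å.

0.173 Å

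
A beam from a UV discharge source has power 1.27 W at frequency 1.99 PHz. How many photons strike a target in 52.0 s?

Total energy: E_total = P·t = 1.27 × 52.0 = 66.04 J.
Per-photon energy: E = 1.319e-18 J.
N = E_total / E_photon = 5.01e19.

5.01e19 photons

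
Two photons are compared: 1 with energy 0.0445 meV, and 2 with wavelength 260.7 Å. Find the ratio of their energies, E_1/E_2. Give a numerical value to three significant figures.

9.36 × 10^-7

E_1 = 7.130 × 10^-24 J (from energy = 0.0445 meV, via E given directly).
E_2 = 7.620 × 10^-18 J (from wavelength = 260.7 Å, via E = hc/λ).
Ratio = 7.130 × 10^-24 / 7.620 × 10^-18 = 9.36 × 10^-7.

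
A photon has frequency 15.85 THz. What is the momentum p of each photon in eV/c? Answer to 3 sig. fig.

Convert to SI: f = 15.85 THz = 1.585 × 10^13 Hz.
Since p = hf/c for a photon, p = 3.503 × 10^-29 kg·m/s.
Converting to eV/c: p = 0.06555 eV/c ≈ 0.0656 eV/c.

0.0656 eV/c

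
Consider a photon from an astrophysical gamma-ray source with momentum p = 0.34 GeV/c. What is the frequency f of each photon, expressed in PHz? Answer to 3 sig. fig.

(h = 6.62607015e-34 J·s, c = 2.99792458e8 m/s, 1 eV = 1.602176634e-19 J.)
Convert to SI: p = 0.34 GeV/c = 1.8171e-19 kg·m/s.
For a photon f = pc/h, so f = 8.221e22 Hz.
Converting to PHz: f = 8.221e7 PHz ≈ 8.22e7 PHz.

8.22e7 PHz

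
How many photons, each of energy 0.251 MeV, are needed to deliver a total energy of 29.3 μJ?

7.29e8 photons

Per-photon energy: E = 4.021e-14 J (from energy = 0.251 MeV).
N = E_total / E_photon = 2.93e-5 J / 4.021e-14 J = 7.29e8.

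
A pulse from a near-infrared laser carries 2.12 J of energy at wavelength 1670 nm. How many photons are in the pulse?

1.78 × 10^19 photons

Per-photon energy: E = 1.189 × 10^-19 J (from wavelength = 1670 nm).
N = E_total / E_photon = 2.12 J / 1.189 × 10^-19 J = 1.78 × 10^19.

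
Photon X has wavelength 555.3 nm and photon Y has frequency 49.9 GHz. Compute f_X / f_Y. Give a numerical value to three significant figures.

1.08 × 10^4

f_X = 5.399 × 10^14 Hz (from wavelength = 555.3 nm, via f = c/λ).
f_Y = 4.990 × 10^10 Hz (from frequency = 49.9 GHz, via f given directly).
Ratio = 5.399 × 10^14 / 4.990 × 10^10 = 1.08 × 10^4.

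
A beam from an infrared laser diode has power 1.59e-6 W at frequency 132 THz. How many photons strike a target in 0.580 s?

Total energy: E_total = P·t = 1.59e-6 × 0.580 = 9.222e-7 J.
Per-photon energy: E = 8.746e-20 J.
N = E_total / E_photon = 1.05e13.

1.05e13 photons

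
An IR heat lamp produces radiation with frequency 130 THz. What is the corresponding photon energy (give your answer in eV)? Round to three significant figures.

0.538 eV

Take h = 6.62607015 × 10^-34 J·s, 1 eV = 1.602176634 × 10^-19 J.
First convert: f = 130 THz = 1.3 × 10^14 Hz.
Apply E = hf: E = 8.614 × 10^-20 J.
Converting to eV: E = 0.5376 eV ≈ 0.538 eV.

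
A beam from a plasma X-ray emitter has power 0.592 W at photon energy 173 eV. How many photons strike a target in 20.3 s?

4.34 × 10^17 photons

Total energy: E_total = P·t = 0.592 × 20.3 = 12.02 J.
Per-photon energy: E = 2.772 × 10^-17 J.
N = E_total / E_photon = 4.34 × 10^17.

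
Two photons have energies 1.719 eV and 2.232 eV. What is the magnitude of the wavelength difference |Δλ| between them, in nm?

166 nm

Using λ = hc/E: λ₁ = 7.2126·10^-7 m, λ₂ = 5.5548·10^-7 m.
|Δλ| = |7.2126·10^-7 − 5.5548·10^-7| = 1.66·10^-7 m = 166 nm.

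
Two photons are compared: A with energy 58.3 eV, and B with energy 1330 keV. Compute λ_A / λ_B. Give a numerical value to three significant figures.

λ_A = 2.127 × 10^-8 m (from energy = 58.3 eV, via λ = hc/E).
λ_B = 9.322 × 10^-13 m (from energy = 1330 keV, via λ = hc/E).
Ratio = 2.127 × 10^-8 / 9.322 × 10^-13 = 2.28 × 10^4.

2.28 × 10^4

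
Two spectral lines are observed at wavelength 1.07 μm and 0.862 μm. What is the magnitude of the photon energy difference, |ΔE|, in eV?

Using E = hc/λ: E₁ = 1.856 × 10^-19 J, E₂ = 2.304 × 10^-19 J.
|ΔE| = |1.856 × 10^-19 − 2.304 × 10^-19| = 4.48 × 10^-20 J = 0.280 eV.

0.280 eV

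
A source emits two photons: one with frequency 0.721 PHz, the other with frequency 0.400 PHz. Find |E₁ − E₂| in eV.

1.33 eV

Using E = hf: E₁ = 4.777e-19 J, E₂ = 2.650e-19 J.
|ΔE| = |4.777e-19 − 2.650e-19| = 2.13e-19 J = 1.33 eV.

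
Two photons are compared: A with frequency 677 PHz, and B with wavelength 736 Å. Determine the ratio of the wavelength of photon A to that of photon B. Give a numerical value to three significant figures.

6.02 × 10^-3

λ_A = 4.428 × 10^-10 m (from frequency = 677 PHz, via λ = c/f).
λ_B = 7.360 × 10^-8 m (from wavelength = 736 Å, via λ given directly).
Ratio = 4.428 × 10^-10 / 7.360 × 10^-8 = 6.02 × 10^-3.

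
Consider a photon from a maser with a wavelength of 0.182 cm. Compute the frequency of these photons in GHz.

First convert: λ = 0.182 cm = 0.00182 m.
The photon relation is f = c/λ, giving f = 1.647 × 10^11 Hz.
Converting to GHz: f = 164.7 GHz ≈ 165 GHz.

165 GHz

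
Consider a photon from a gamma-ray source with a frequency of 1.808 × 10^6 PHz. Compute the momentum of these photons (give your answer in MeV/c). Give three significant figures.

7.48 MeV/c

Use h = 6.62607015 × 10^-34 J·s, c = 2.99792458 × 10^8 m/s, 1 eV = 1.602176634 × 10^-19 J.
First convert: f = 1.808 × 10^6 PHz = 1.808 × 10^21 Hz.
For a photon p = hf/c, so p = 3.996 × 10^-21 kg·m/s.
Converting to MeV/c: p = 7.477 MeV/c ≈ 7.48 MeV/c.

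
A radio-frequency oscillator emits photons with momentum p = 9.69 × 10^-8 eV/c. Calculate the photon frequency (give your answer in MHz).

Use h = 6.62607015 × 10^-34 J·s, c = 2.99792458 × 10^8 m/s, 1 eV = 1.602176634 × 10^-19 J.
In SI units: p = 9.69 × 10^-8 eV/c = 5.1786 × 10^-35 kg·m/s.
Since f = pc/h for a photon, f = 2.343 × 10^7 Hz.
Converting to MHz: f = 23.43 MHz ≈ 23.4 MHz.

23.4 MHz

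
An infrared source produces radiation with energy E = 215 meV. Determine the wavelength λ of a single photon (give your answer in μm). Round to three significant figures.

Convert to SI: E = 215 meV = 3.4447e-20 J.
For a photon λ = hc/E, so λ = 5.767e-6 m.
Converting to μm: λ = 5.767 μm ≈ 5.77 μm.

5.77 μm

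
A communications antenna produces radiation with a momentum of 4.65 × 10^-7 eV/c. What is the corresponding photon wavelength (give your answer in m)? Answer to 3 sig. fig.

2.67 m

Take h = 6.62607015 × 10^-34 J·s, c = 2.99792458 × 10^8 m/s, 1 eV = 1.602176634 × 10^-19 J.
First convert: p = 4.65 × 10^-7 eV/c = 2.4851 × 10^-34 kg·m/s.
For a photon λ = h/p, so λ = 2.666 m.
So λ ≈ 2.67 m.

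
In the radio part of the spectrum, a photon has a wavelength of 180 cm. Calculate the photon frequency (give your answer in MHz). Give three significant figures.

In SI units: λ = 180 cm = 1.8 m.
For a photon f = c/λ, so f = 1.666 × 10^8 Hz.
Converting to MHz: f = 166.6 MHz ≈ 167 MHz.

167 MHz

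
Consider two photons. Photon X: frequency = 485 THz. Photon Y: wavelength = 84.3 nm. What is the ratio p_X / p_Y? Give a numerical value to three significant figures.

0.136

p_X = 1.072·10^-27 kg·m/s (from frequency = 485 THz, via p = hf/c).
p_Y = 7.860·10^-27 kg·m/s (from wavelength = 84.3 nm, via p = h/λ).
Ratio = 1.072·10^-27 / 7.860·10^-27 = 0.136.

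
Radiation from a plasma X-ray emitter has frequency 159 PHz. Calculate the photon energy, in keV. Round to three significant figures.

0.658 keV

(h = 6.62607015 × 10^-34 J·s, 1 eV = 1.602176634 × 10^-19 J.)
In SI units: f = 159 PHz = 1.59 × 10^17 Hz.
The photon relation is E = hf, giving E = 1.054 × 10^-16 J.
Converting to keV: E = 0.6576 keV ≈ 0.658 keV.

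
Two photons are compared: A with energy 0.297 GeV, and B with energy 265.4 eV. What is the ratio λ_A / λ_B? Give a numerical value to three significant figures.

8.94e-7

λ_A = 4.175e-15 m (from energy = 0.297 GeV, via λ = hc/E).
λ_B = 4.672e-9 m (from energy = 265.4 eV, via λ = hc/E).
Ratio = 4.175e-15 / 4.672e-9 = 8.94e-7.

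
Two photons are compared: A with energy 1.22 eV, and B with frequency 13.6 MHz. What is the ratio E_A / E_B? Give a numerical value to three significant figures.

E_A = 1.955 × 10^-19 J (from energy = 1.22 eV, via E given directly).
E_B = 9.011 × 10^-27 J (from frequency = 13.6 MHz, via E = hf).
Ratio = 1.955 × 10^-19 / 9.011 × 10^-27 = 2.17 × 10^7.

2.17 × 10^7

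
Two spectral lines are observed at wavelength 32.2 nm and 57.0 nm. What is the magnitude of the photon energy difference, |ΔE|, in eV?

16.8 eV

Using E = hc/λ: E₁ = 6.169 × 10^-18 J, E₂ = 3.485 × 10^-18 J.
|ΔE| = |6.169 × 10^-18 − 3.485 × 10^-18| = 2.68 × 10^-18 J = 16.8 eV.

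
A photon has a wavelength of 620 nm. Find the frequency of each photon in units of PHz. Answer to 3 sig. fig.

First convert: λ = 620 nm = 6.2e-7 m.
Since f = c/λ for a photon, f = 4.835e14 Hz.
Converting to PHz: f = 0.4835 PHz ≈ 0.484 PHz.

0.484 PHz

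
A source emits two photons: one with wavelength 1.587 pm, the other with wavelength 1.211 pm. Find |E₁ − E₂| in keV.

Using E = hc/λ: E₁ = 1.2517e-13 J, E₂ = 1.6403e-13 J.
|ΔE| = |1.2517e-13 − 1.6403e-13| = 3.89e-14 J = 243 keV.

243 keV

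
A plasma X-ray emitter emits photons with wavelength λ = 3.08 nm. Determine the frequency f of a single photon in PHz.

In SI units: λ = 3.08 nm = 3.08·10^-9 m.
For a photon f = c/λ, so f = 9.734·10^16 Hz.
Converting to PHz: f = 97.34 PHz ≈ 97.3 PHz.

97.3 PHz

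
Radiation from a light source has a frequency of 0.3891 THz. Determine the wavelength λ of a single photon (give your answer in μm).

Take c = 2.99792458e8 m/s.
Convert to SI: f = 0.3891 THz = 3.891e11 Hz.
For a photon λ = c/f, so λ = 7.705e-4 m.
Converting to μm: λ = 770.5 μm ≈ 770 μm.

770 μm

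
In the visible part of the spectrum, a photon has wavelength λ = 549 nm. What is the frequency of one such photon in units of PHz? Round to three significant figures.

0.546 PHz

First convert: λ = 549 nm = 5.49 × 10^-7 m.
Since f = c/λ for a photon, f = 5.461 × 10^14 Hz.
Converting to PHz: f = 0.5461 PHz ≈ 0.546 PHz.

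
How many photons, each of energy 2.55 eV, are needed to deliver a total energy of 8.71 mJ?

2.13e16 photons

Per-photon energy: E = 4.086e-19 J (from energy = 2.55 eV).
N = E_total / E_photon = 0.00871 J / 4.086e-19 J = 2.13e16.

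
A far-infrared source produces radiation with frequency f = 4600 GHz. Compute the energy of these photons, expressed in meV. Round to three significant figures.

Take h = 6.62607015e-34 J·s, 1 eV = 1.602176634e-19 J.
Convert to SI: f = 4600 GHz = 4.6e12 Hz.
Since E = hf for a photon, E = 3.048e-21 J.
Converting to meV: E = 19.02 meV ≈ 19.0 meV.

19.0 meV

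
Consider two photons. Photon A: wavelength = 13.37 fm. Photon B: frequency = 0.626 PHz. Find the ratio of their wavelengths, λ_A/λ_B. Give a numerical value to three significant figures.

2.79e-8

λ_A = 1.337e-14 m (from wavelength = 13.37 fm, via λ given directly).
λ_B = 4.789e-7 m (from frequency = 0.626 PHz, via λ = c/f).
Ratio = 1.337e-14 / 4.789e-7 = 2.79e-8.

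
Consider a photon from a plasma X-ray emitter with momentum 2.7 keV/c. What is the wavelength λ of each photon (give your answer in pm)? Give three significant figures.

459 pm

In SI units: p = 2.7 keV/c = 1.4430·10^-24 kg·m/s.
The photon relation is λ = h/p, giving λ = 4.592·10^-10 m.
Converting to pm: λ = 459.2 pm ≈ 459 pm.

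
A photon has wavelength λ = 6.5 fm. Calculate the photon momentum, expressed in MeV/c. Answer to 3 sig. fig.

191 MeV/c

First convert: λ = 6.5 fm = 6.5·10^-15 m.
Since p = h/λ for a photon, p = 1.019·10^-19 kg·m/s.
Converting to MeV/c: p = 190.7 MeV/c ≈ 191 MeV/c.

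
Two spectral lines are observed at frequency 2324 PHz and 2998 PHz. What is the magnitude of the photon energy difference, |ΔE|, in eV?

2790 eV

Using E = hf: E₁ = 1.5399e-15 J, E₂ = 1.9865e-15 J.
|ΔE| = |1.5399e-15 − 1.9865e-15| = 4.47e-16 J = 2790 eV.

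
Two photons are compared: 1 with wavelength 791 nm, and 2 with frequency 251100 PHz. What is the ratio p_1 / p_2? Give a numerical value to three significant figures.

1.51e-6

p_1 = 8.377e-28 kg·m/s (from wavelength = 791 nm, via p = h/λ).
p_2 = 5.550e-22 kg·m/s (from frequency = 251100 PHz, via p = hf/c).
Ratio = 8.377e-28 / 5.550e-22 = 1.51e-6.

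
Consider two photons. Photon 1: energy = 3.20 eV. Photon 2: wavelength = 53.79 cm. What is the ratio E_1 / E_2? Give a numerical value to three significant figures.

E_1 = 5.127e-19 J (from energy = 3.20 eV, via E given directly).
E_2 = 3.693e-25 J (from wavelength = 53.79 cm, via E = hc/λ).
Ratio = 5.127e-19 / 3.693e-25 = 1.39e6.

1.39e6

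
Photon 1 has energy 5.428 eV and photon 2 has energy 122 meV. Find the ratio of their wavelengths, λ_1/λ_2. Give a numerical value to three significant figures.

λ_1 = 2.284e-7 m (from energy = 5.428 eV, via λ = hc/E).
λ_2 = 1.016e-5 m (from energy = 122 meV, via λ = hc/E).
Ratio = 2.284e-7 / 1.016e-5 = 0.0225.

0.0225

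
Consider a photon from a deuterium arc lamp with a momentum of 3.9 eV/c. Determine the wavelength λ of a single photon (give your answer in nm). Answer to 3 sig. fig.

318 nm

In SI units: p = 3.9 eV/c = 2.0843e-27 kg·m/s.
The photon relation is λ = h/p, giving λ = 3.179e-7 m.
Converting to nm: λ = 317.9 nm ≈ 318 nm.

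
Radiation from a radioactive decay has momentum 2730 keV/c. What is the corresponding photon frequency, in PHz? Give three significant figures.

6.60e5 PHz

In SI units: p = 2730 keV/c = 1.4590e-21 kg·m/s.
The photon relation is f = pc/h, giving f = 6.601e20 Hz.
Converting to PHz: f = 660100 PHz ≈ 6.60e5 PHz.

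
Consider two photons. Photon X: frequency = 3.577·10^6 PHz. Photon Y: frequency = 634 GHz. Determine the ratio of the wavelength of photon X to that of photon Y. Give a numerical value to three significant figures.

1.77·10^-10

λ_X = 8.381·10^-14 m (from frequency = 3.577·10^6 PHz, via λ = c/f).
λ_Y = 4.729·10^-4 m (from frequency = 634 GHz, via λ = c/f).
Ratio = 8.381·10^-14 / 4.729·10^-4 = 1.77·10^-10.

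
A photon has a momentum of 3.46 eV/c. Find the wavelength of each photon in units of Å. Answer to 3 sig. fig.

Convert to SI: p = 3.46 eV/c = 1.8491 × 10^-27 kg·m/s.
For a photon λ = h/p, so λ = 3.583 × 10^-7 m.
Converting to Å: λ = 3583 Å ≈ 3580 Å.

3580 Å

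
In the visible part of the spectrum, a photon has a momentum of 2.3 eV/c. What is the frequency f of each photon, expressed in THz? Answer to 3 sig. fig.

556 THz

Take h = 6.62607015e-34 J·s, c = 2.99792458e8 m/s, 1 eV = 1.602176634e-19 J.
First convert: p = 2.3 eV/c = 1.2292e-27 kg·m/s.
The photon relation is f = pc/h, giving f = 5.561e14 Hz.
Converting to THz: f = 556.1 THz ≈ 556 THz.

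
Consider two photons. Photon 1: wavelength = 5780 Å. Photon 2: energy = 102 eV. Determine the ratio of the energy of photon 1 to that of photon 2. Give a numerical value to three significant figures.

E_1 = 3.437 × 10^-19 J (from wavelength = 5780 Å, via E = hc/λ).
E_2 = 1.634 × 10^-17 J (from energy = 102 eV, via E given directly).
Ratio = 3.437 × 10^-19 / 1.634 × 10^-17 = 0.0210.

0.0210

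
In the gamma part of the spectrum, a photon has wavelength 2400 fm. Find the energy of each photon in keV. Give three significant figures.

517 keV

Use h = 6.62607015 × 10^-34 J·s, c = 2.99792458 × 10^8 m/s, 1 eV = 1.602176634 × 10^-19 J.
In SI units: λ = 2400 fm = 2.4 × 10^-12 m.
For a photon E = hc/λ, so E = 8.277 × 10^-14 J.
Converting to keV: E = 516.6 keV ≈ 517 keV.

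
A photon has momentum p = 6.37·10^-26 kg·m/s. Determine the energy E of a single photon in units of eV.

119 eV

For a photon E = pc, so E = 1.910·10^-17 J.
Converting to eV: E = 119.2 eV ≈ 119 eV.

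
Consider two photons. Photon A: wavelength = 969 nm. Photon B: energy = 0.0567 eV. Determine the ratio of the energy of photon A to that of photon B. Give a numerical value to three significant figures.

22.6

E_A = 2.050e-19 J (from wavelength = 969 nm, via E = hc/λ).
E_B = 9.084e-21 J (from energy = 0.0567 eV, via E given directly).
Ratio = 2.050e-19 / 9.084e-21 = 22.6.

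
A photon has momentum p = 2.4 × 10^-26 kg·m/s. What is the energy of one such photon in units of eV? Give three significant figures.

44.9 eV

Take c = 2.99792458 × 10^8 m/s, 1 eV = 1.602176634 × 10^-19 J.
The photon relation is E = pc, giving E = 7.195 × 10^-18 J.
Converting to eV: E = 44.91 eV ≈ 44.9 eV.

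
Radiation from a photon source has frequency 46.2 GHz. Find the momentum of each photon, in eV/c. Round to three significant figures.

1.91e-4 eV/c

In SI units: f = 46.2 GHz = 4.62e10 Hz.
Since p = hf/c for a photon, p = 1.021e-31 kg·m/s.
Converting to eV/c: p = 1.911e-4 eV/c ≈ 1.91e-4 eV/c.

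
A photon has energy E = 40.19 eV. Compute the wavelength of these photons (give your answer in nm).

Convert to SI: E = 40.19 eV = 6.4391 × 10^-18 J.
For a photon λ = hc/E, so λ = 3.085 × 10^-8 m.
Converting to nm: λ = 30.85 nm ≈ 30.8 nm.

30.8 nm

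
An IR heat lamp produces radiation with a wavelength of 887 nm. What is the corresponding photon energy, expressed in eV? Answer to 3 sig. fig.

1.40 eV

Use h = 6.62607015e-34 J·s, c = 2.99792458e8 m/s, 1 eV = 1.602176634e-19 J.
First convert: λ = 887 nm = 8.87e-7 m.
Apply E = hc/λ: E = 2.240e-19 J.
Converting to eV: E = 1.398 eV ≈ 1.40 eV.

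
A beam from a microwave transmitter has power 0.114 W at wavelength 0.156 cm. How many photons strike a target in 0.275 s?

2.46e20 photons

Total energy: E_total = P·t = 0.114 × 0.275 = 0.03135 J.
Per-photon energy: E = 1.273e-22 J.
N = E_total / E_photon = 2.46e20.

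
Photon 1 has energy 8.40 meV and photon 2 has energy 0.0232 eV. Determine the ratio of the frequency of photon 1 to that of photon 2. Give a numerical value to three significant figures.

f_1 = 2.031 × 10^12 Hz (from energy = 8.40 meV, via f = E/h).
f_2 = 5.610 × 10^12 Hz (from energy = 0.0232 eV, via f = E/h).
Ratio = 2.031 × 10^12 / 5.610 × 10^12 = 0.362.

0.362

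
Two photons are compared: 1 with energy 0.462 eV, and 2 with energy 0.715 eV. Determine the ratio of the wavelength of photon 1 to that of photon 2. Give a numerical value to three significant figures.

1.55

λ_1 = 2.684·10^-6 m (from energy = 0.462 eV, via λ = hc/E).
λ_2 = 1.734·10^-6 m (from energy = 0.715 eV, via λ = hc/E).
Ratio = 2.684·10^-6 / 1.734·10^-6 = 1.55.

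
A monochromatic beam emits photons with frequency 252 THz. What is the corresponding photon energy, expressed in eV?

1.04 eV

(h = 6.62607015 × 10^-34 J·s, 1 eV = 1.602176634 × 10^-19 J.)
In SI units: f = 252 THz = 2.52 × 10^14 Hz.
The photon relation is E = hf, giving E = 1.670 × 10^-19 J.
Converting to eV: E = 1.042 eV ≈ 1.04 eV.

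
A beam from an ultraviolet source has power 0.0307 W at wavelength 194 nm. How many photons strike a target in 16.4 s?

4.92·10^17 photons

Total energy: E_total = P·t = 0.0307 × 16.4 = 0.5035 J.
Per-photon energy: E = 1.024·10^-18 J.
N = E_total / E_photon = 4.92·10^17.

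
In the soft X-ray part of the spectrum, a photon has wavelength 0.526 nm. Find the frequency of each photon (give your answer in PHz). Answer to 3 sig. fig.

In SI units: λ = 0.526 nm = 5.26 × 10^-10 m.
For a photon f = c/λ, so f = 5.699 × 10^17 Hz.
Converting to PHz: f = 569.9 PHz ≈ 570 PHz.

570 PHz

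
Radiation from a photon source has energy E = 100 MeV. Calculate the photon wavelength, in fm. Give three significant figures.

12.4 fm

First convert: E = 100 MeV = 1.6022·10^-11 J.
For a photon λ = hc/E, so λ = 1.240·10^-14 m.
Converting to fm: λ = 12.40 fm ≈ 12.4 fm.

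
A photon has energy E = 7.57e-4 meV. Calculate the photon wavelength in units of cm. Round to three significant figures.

164 cm

Take h = 6.62607015e-34 J·s, c = 2.99792458e8 m/s, 1 eV = 1.602176634e-19 J.
Convert to SI: E = 7.57e-4 meV = 1.2128e-25 J.
Since λ = hc/E for a photon, λ = 1.638 m.
Converting to cm: λ = 163.8 cm ≈ 164 cm.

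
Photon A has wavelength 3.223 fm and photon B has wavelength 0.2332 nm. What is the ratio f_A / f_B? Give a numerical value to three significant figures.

f_A = 9.302 × 10^22 Hz (from wavelength = 3.223 fm, via f = c/λ).
f_B = 1.286 × 10^18 Hz (from wavelength = 0.2332 nm, via f = c/λ).
Ratio = 9.302 × 10^22 / 1.286 × 10^18 = 7.24 × 10^4.

7.24 × 10^4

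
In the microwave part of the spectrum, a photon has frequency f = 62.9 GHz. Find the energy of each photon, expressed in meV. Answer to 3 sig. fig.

0.260 meV

Take h = 6.62607015 × 10^-34 J·s, 1 eV = 1.602176634 × 10^-19 J.
Convert to SI: f = 62.9 GHz = 6.29 × 10^10 Hz.
Since E = hf for a photon, E = 4.168 × 10^-23 J.
Converting to meV: E = 0.2601 meV ≈ 0.260 meV.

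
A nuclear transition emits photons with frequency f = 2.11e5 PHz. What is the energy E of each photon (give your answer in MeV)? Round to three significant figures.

0.873 MeV

Take h = 6.62607015e-34 J·s, 1 eV = 1.602176634e-19 J.
Convert to SI: f = 2.11e5 PHz = 2.11e20 Hz.
For a photon E = hf, so E = 1.398e-13 J.
Converting to MeV: E = 0.8726 MeV ≈ 0.873 MeV.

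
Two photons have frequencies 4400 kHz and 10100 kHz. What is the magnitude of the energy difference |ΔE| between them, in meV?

2.36 × 10^-5 meV

Using E = hf: E₁ = 2.915 × 10^-27 J, E₂ = 6.692 × 10^-27 J.
|ΔE| = |2.915 × 10^-27 − 6.692 × 10^-27| = 3.78 × 10^-27 J = 2.36 × 10^-5 meV.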